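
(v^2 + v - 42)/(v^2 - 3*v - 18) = (v + 7)/(v + 3)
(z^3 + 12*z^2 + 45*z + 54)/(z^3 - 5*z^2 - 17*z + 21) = (z^2 + 9*z + 18)/(z^2 - 8*z + 7)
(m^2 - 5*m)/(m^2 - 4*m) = (m - 5)/(m - 4)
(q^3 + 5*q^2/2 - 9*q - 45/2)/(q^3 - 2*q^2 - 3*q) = (2*q^2 + 11*q + 15)/(2*q*(q + 1))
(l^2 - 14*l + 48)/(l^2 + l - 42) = (l - 8)/(l + 7)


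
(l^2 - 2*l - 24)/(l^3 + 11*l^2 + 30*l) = (l^2 - 2*l - 24)/(l*(l^2 + 11*l + 30))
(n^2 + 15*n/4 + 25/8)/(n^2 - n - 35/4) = (4*n + 5)/(2*(2*n - 7))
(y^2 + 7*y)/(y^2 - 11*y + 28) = y*(y + 7)/(y^2 - 11*y + 28)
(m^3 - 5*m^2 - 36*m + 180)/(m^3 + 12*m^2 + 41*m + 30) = (m^2 - 11*m + 30)/(m^2 + 6*m + 5)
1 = 1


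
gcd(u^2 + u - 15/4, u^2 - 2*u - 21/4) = 1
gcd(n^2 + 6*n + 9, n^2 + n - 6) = n + 3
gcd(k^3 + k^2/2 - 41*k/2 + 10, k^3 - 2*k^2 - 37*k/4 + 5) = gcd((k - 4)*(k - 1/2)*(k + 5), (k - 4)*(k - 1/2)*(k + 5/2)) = k^2 - 9*k/2 + 2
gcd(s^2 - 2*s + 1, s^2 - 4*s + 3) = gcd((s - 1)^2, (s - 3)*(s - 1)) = s - 1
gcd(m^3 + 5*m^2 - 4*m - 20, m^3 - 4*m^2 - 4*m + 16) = m^2 - 4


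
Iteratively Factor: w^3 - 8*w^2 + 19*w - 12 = (w - 4)*(w^2 - 4*w + 3) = (w - 4)*(w - 1)*(w - 3)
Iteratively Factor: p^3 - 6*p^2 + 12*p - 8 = (p - 2)*(p^2 - 4*p + 4) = (p - 2)^2*(p - 2)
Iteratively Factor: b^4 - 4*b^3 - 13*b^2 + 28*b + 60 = (b + 2)*(b^3 - 6*b^2 - b + 30) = (b - 5)*(b + 2)*(b^2 - b - 6) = (b - 5)*(b - 3)*(b + 2)*(b + 2)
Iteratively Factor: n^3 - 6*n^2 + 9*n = (n)*(n^2 - 6*n + 9) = n*(n - 3)*(n - 3)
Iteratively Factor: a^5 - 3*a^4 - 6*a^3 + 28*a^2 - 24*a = (a)*(a^4 - 3*a^3 - 6*a^2 + 28*a - 24) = a*(a - 2)*(a^3 - a^2 - 8*a + 12) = a*(a - 2)^2*(a^2 + a - 6) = a*(a - 2)^3*(a + 3)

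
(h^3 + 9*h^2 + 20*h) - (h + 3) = h^3 + 9*h^2 + 19*h - 3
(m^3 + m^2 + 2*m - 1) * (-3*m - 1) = -3*m^4 - 4*m^3 - 7*m^2 + m + 1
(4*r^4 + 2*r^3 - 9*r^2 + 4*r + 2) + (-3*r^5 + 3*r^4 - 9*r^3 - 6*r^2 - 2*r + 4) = -3*r^5 + 7*r^4 - 7*r^3 - 15*r^2 + 2*r + 6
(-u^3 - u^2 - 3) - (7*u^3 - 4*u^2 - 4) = -8*u^3 + 3*u^2 + 1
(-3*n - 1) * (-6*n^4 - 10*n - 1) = 18*n^5 + 6*n^4 + 30*n^2 + 13*n + 1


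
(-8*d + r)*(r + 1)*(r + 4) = -8*d*r^2 - 40*d*r - 32*d + r^3 + 5*r^2 + 4*r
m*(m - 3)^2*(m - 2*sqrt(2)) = m^4 - 6*m^3 - 2*sqrt(2)*m^3 + 9*m^2 + 12*sqrt(2)*m^2 - 18*sqrt(2)*m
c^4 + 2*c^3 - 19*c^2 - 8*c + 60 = (c - 3)*(c - 2)*(c + 2)*(c + 5)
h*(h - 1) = h^2 - h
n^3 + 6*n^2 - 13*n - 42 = (n - 3)*(n + 2)*(n + 7)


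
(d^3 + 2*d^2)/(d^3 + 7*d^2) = (d + 2)/(d + 7)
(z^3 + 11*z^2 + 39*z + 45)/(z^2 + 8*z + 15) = z + 3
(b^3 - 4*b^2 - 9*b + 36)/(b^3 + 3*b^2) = 1 - 7/b + 12/b^2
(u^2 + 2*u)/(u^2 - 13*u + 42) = u*(u + 2)/(u^2 - 13*u + 42)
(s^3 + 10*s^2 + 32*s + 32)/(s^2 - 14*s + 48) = (s^3 + 10*s^2 + 32*s + 32)/(s^2 - 14*s + 48)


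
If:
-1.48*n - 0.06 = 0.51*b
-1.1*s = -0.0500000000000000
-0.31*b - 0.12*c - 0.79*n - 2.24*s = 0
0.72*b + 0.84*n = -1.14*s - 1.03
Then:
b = -2.43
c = 0.18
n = 0.80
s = 0.05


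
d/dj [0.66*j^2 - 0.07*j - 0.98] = 1.32*j - 0.07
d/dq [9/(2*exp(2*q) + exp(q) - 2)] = (-36*exp(q) - 9)*exp(q)/(2*exp(2*q) + exp(q) - 2)^2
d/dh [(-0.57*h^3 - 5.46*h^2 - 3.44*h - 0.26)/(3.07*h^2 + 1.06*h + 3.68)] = (-1.7499*h^4 - 1.2084*h^3 - 1.5196*h^2 - 38.5892*h - 12.3836)/(9.4249*h^4 + 6.5084*h^3 + 23.7188*h^2 + 7.8016*h + 13.5424)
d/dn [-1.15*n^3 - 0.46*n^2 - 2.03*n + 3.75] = -3.45*n^2 - 0.92*n - 2.03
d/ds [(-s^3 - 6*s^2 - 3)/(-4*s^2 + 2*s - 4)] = (s^4 - s^3 + 6*s + 3/2)/(4*s^4 - 4*s^3 + 9*s^2 - 4*s + 4)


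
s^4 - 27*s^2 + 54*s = s*(s - 3)^2*(s + 6)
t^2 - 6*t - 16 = (t - 8)*(t + 2)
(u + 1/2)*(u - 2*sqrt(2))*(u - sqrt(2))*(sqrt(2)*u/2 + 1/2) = sqrt(2)*u^4/2 - 5*u^3/2 + sqrt(2)*u^3/4 - 5*u^2/4 + sqrt(2)*u^2/2 + sqrt(2)*u/4 + 2*u + 1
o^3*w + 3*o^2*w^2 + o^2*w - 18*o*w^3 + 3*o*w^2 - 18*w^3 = (o - 3*w)*(o + 6*w)*(o*w + w)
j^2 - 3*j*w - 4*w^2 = (j - 4*w)*(j + w)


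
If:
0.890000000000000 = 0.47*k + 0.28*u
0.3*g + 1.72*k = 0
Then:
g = 3.41560283687943*u - 10.8567375886525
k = 1.8936170212766 - 0.595744680851064*u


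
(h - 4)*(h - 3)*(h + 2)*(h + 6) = h^4 + h^3 - 32*h^2 + 12*h + 144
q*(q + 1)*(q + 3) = q^3 + 4*q^2 + 3*q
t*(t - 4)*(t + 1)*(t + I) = t^4 - 3*t^3 + I*t^3 - 4*t^2 - 3*I*t^2 - 4*I*t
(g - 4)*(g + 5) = g^2 + g - 20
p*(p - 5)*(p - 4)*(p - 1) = p^4 - 10*p^3 + 29*p^2 - 20*p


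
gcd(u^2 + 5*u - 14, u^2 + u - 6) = u - 2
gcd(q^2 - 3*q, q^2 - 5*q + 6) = q - 3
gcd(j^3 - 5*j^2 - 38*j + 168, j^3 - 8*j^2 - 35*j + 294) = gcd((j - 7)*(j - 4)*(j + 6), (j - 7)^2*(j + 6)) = j^2 - j - 42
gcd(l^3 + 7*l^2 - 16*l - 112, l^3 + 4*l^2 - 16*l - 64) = l^2 - 16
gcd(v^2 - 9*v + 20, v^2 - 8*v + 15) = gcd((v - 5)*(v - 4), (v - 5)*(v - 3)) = v - 5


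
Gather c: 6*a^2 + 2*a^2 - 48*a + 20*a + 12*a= 8*a^2 - 16*a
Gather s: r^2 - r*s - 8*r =r^2 - r*s - 8*r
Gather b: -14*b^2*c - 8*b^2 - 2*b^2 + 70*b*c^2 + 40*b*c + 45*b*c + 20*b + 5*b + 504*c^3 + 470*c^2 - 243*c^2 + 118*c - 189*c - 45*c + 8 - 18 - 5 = b^2*(-14*c - 10) + b*(70*c^2 + 85*c + 25) + 504*c^3 + 227*c^2 - 116*c - 15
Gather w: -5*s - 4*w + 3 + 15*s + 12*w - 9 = 10*s + 8*w - 6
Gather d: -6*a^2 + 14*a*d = -6*a^2 + 14*a*d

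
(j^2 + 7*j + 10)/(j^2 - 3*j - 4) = (j^2 + 7*j + 10)/(j^2 - 3*j - 4)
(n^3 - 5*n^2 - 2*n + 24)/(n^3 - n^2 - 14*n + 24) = (n^2 - 2*n - 8)/(n^2 + 2*n - 8)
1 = 1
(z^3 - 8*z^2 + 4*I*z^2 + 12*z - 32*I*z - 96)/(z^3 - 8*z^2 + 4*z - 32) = (z + 6*I)/(z + 2*I)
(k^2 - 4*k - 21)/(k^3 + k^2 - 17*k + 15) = (k^2 - 4*k - 21)/(k^3 + k^2 - 17*k + 15)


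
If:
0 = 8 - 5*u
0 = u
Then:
No Solution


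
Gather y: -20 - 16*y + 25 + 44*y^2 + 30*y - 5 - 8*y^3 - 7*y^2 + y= -8*y^3 + 37*y^2 + 15*y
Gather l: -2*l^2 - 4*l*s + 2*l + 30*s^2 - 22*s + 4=-2*l^2 + l*(2 - 4*s) + 30*s^2 - 22*s + 4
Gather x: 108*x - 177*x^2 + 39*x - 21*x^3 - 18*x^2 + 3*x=-21*x^3 - 195*x^2 + 150*x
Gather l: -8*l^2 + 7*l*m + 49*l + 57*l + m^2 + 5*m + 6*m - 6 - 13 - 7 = -8*l^2 + l*(7*m + 106) + m^2 + 11*m - 26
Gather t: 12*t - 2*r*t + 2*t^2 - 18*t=2*t^2 + t*(-2*r - 6)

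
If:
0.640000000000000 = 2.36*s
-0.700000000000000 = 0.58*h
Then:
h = -1.21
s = 0.27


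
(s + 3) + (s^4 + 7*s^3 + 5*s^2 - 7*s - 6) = s^4 + 7*s^3 + 5*s^2 - 6*s - 3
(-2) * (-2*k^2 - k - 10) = 4*k^2 + 2*k + 20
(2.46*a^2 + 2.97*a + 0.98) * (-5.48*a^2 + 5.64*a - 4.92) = -13.4808*a^4 - 2.4012*a^3 - 0.722799999999996*a^2 - 9.0852*a - 4.8216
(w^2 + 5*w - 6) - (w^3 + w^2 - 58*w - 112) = -w^3 + 63*w + 106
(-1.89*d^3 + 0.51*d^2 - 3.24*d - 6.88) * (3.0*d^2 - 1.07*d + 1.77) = -5.67*d^5 + 3.5523*d^4 - 13.611*d^3 - 16.2705*d^2 + 1.6268*d - 12.1776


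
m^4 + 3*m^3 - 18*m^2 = m^2*(m - 3)*(m + 6)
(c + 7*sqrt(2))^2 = c^2 + 14*sqrt(2)*c + 98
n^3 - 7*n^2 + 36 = (n - 6)*(n - 3)*(n + 2)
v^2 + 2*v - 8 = (v - 2)*(v + 4)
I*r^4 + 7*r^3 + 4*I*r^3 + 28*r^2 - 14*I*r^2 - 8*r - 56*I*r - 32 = (r + 4)*(r - 4*I)*(r - 2*I)*(I*r + 1)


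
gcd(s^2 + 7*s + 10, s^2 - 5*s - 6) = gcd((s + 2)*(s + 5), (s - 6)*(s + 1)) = 1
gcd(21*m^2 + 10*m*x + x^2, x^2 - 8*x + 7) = 1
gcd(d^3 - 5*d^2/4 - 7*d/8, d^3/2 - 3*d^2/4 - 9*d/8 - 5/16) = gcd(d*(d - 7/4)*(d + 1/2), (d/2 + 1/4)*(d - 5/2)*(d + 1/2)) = d + 1/2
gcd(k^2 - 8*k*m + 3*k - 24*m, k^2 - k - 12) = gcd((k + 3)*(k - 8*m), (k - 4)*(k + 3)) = k + 3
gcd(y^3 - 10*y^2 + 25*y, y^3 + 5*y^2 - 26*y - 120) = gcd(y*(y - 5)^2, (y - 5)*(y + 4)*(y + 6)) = y - 5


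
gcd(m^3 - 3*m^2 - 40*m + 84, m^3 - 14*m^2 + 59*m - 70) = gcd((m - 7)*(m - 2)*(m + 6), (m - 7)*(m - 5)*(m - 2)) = m^2 - 9*m + 14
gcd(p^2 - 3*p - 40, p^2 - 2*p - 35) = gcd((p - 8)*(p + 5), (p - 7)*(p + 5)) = p + 5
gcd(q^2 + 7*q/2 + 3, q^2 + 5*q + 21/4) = q + 3/2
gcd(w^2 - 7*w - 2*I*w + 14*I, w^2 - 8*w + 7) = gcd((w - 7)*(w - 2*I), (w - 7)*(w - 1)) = w - 7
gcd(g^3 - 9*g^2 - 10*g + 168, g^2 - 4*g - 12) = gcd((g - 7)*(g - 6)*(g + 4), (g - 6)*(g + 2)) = g - 6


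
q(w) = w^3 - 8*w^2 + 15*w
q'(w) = 3*w^2 - 16*w + 15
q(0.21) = 2.81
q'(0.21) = 11.77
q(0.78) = 7.31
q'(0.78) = 4.35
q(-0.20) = -3.33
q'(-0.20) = 18.32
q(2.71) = 1.80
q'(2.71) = -6.33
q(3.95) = -3.94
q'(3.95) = -1.39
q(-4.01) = -253.27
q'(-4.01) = 127.40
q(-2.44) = -98.76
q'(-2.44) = 71.90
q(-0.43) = -8.01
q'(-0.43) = 22.43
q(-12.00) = -3060.00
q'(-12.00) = 639.00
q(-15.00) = -5400.00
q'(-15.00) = 930.00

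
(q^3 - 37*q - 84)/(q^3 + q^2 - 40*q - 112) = (q + 3)/(q + 4)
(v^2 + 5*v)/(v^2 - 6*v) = (v + 5)/(v - 6)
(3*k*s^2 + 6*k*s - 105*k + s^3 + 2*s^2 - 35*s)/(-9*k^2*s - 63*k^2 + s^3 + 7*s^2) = (s - 5)/(-3*k + s)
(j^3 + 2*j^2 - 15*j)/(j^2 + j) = (j^2 + 2*j - 15)/(j + 1)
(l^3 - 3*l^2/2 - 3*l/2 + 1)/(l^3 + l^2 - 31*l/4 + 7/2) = 2*(l + 1)/(2*l + 7)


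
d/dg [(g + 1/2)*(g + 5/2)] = 2*g + 3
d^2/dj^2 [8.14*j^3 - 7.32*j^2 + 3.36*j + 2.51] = 48.84*j - 14.64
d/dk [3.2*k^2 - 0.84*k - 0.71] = 6.4*k - 0.84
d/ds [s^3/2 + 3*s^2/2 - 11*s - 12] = 3*s^2/2 + 3*s - 11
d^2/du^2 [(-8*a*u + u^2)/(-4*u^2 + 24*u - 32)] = (4*a*u^3 - 96*a*u + 192*a - 3*u^3 + 12*u^2 - 32)/(u^6 - 18*u^5 + 132*u^4 - 504*u^3 + 1056*u^2 - 1152*u + 512)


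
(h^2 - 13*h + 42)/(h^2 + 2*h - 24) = (h^2 - 13*h + 42)/(h^2 + 2*h - 24)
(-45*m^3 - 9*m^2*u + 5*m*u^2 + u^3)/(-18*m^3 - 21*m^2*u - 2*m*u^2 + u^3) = (-15*m^2 + 2*m*u + u^2)/(-6*m^2 - 5*m*u + u^2)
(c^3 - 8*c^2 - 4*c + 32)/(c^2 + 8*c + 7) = (c^3 - 8*c^2 - 4*c + 32)/(c^2 + 8*c + 7)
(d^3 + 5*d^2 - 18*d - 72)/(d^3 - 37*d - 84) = (d^2 + 2*d - 24)/(d^2 - 3*d - 28)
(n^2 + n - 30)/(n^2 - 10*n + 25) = (n + 6)/(n - 5)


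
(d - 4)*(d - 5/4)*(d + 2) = d^3 - 13*d^2/4 - 11*d/2 + 10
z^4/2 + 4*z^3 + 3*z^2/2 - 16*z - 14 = (z/2 + 1/2)*(z - 2)*(z + 2)*(z + 7)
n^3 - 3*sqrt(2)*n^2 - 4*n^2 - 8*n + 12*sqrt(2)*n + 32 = (n - 4)*(n - 4*sqrt(2))*(n + sqrt(2))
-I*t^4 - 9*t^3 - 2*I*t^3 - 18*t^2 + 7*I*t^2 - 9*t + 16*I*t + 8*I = (t + 1)*(t - 8*I)*(t - I)*(-I*t - I)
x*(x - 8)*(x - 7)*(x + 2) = x^4 - 13*x^3 + 26*x^2 + 112*x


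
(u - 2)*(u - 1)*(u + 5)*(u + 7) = u^4 + 9*u^3 + u^2 - 81*u + 70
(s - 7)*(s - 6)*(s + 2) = s^3 - 11*s^2 + 16*s + 84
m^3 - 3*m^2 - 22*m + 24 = (m - 6)*(m - 1)*(m + 4)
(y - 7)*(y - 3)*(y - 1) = y^3 - 11*y^2 + 31*y - 21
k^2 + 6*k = k*(k + 6)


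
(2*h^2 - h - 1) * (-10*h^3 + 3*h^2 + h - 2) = -20*h^5 + 16*h^4 + 9*h^3 - 8*h^2 + h + 2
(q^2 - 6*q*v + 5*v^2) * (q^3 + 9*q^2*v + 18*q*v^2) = q^5 + 3*q^4*v - 31*q^3*v^2 - 63*q^2*v^3 + 90*q*v^4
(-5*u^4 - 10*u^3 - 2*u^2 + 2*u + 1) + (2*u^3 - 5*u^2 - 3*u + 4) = -5*u^4 - 8*u^3 - 7*u^2 - u + 5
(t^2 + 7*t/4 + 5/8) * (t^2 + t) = t^4 + 11*t^3/4 + 19*t^2/8 + 5*t/8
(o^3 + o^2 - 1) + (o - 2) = o^3 + o^2 + o - 3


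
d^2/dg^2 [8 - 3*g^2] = -6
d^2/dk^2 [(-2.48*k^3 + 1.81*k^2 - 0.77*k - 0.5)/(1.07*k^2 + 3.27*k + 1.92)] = (-1.4210854715202e-14*k^4 - 57.276124*k^3 - 119.168076*k^2 - 55.859004*k + 14.375004)/(1.225043*k^6 + 11.231469*k^5 + 40.918833*k^4 + 75.273111*k^3 + 73.424448*k^2 + 36.163584*k + 7.077888)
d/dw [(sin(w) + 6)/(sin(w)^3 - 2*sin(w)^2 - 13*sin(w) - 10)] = (-2*sin(w)^3 - 16*sin(w)^2 + 24*sin(w) + 68)*cos(w)/((sin(w) - 5)^2*(sin(w) + 1)^2*(sin(w) + 2)^2)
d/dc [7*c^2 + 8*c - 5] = 14*c + 8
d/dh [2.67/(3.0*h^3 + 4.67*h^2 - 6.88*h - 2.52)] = (-24.03*h^2 - 24.9378*h + 18.3696)/(3.0*h^3 + 4.67*h^2 - 6.88*h - 2.52)^2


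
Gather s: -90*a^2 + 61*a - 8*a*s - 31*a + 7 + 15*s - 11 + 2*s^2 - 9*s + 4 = -90*a^2 + 30*a + 2*s^2 + s*(6 - 8*a)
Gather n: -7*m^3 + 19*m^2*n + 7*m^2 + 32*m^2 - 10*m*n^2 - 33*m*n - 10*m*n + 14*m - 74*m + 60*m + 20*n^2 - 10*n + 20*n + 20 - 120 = -7*m^3 + 39*m^2 + n^2*(20 - 10*m) + n*(19*m^2 - 43*m + 10) - 100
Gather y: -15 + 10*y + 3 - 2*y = 8*y - 12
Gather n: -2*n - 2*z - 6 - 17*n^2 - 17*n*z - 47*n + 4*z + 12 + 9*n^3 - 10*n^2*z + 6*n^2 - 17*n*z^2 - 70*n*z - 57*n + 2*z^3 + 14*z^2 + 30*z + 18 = 9*n^3 + n^2*(-10*z - 11) + n*(-17*z^2 - 87*z - 106) + 2*z^3 + 14*z^2 + 32*z + 24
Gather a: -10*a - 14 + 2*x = -10*a + 2*x - 14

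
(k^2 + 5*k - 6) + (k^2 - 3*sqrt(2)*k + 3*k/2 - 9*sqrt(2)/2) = 2*k^2 - 3*sqrt(2)*k + 13*k/2 - 9*sqrt(2)/2 - 6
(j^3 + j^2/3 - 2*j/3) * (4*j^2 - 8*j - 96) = 4*j^5 - 20*j^4/3 - 304*j^3/3 - 80*j^2/3 + 64*j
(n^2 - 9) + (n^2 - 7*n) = 2*n^2 - 7*n - 9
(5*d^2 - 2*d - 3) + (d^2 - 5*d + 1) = 6*d^2 - 7*d - 2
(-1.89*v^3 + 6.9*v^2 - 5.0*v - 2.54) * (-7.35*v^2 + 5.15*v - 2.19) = 13.8915*v^5 - 60.4485*v^4 + 76.4241*v^3 - 22.192*v^2 - 2.131*v + 5.5626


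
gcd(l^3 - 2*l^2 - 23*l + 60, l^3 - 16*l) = l - 4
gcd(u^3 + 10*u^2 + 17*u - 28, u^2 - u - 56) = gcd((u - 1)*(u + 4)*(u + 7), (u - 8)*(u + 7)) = u + 7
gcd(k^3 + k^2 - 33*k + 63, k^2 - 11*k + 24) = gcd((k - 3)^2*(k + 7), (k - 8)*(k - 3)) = k - 3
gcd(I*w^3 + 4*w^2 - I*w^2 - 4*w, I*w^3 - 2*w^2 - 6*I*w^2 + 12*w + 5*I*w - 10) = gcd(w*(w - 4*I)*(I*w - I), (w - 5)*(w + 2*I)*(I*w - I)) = w - 1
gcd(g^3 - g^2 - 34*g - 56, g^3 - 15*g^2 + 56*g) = g - 7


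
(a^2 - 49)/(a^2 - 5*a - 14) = (a + 7)/(a + 2)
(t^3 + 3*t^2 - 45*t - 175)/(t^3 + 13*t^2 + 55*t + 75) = (t - 7)/(t + 3)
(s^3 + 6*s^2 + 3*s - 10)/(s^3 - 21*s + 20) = (s + 2)/(s - 4)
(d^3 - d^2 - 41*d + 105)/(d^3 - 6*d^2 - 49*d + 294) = (d^2 - 8*d + 15)/(d^2 - 13*d + 42)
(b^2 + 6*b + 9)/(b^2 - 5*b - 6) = (b^2 + 6*b + 9)/(b^2 - 5*b - 6)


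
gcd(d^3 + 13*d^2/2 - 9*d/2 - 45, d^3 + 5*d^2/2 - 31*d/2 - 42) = d + 3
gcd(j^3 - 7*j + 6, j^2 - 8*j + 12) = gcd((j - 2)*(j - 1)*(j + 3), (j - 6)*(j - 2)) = j - 2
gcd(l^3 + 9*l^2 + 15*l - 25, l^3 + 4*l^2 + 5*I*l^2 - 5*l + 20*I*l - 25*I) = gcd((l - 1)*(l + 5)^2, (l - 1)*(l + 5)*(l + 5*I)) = l^2 + 4*l - 5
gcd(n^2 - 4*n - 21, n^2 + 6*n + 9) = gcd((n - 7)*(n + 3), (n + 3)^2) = n + 3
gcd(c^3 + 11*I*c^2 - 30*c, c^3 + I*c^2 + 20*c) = c^2 + 5*I*c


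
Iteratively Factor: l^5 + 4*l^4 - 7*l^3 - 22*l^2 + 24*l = (l - 2)*(l^4 + 6*l^3 + 5*l^2 - 12*l) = l*(l - 2)*(l^3 + 6*l^2 + 5*l - 12) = l*(l - 2)*(l - 1)*(l^2 + 7*l + 12) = l*(l - 2)*(l - 1)*(l + 3)*(l + 4)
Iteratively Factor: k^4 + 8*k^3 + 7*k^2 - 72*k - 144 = (k - 3)*(k^3 + 11*k^2 + 40*k + 48) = (k - 3)*(k + 3)*(k^2 + 8*k + 16) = (k - 3)*(k + 3)*(k + 4)*(k + 4)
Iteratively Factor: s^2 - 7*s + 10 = (s - 2)*(s - 5)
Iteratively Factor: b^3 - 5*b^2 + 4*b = (b - 1)*(b^2 - 4*b) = (b - 4)*(b - 1)*(b)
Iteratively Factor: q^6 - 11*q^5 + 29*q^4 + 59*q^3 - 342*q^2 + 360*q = (q + 3)*(q^5 - 14*q^4 + 71*q^3 - 154*q^2 + 120*q) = (q - 5)*(q + 3)*(q^4 - 9*q^3 + 26*q^2 - 24*q) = q*(q - 5)*(q + 3)*(q^3 - 9*q^2 + 26*q - 24) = q*(q - 5)*(q - 4)*(q + 3)*(q^2 - 5*q + 6) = q*(q - 5)*(q - 4)*(q - 3)*(q + 3)*(q - 2)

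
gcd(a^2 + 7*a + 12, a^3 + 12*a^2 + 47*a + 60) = a^2 + 7*a + 12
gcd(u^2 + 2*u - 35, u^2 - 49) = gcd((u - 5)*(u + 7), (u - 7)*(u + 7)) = u + 7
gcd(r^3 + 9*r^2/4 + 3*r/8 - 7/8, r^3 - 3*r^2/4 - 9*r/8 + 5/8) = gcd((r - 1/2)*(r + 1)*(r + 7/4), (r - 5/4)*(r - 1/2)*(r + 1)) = r^2 + r/2 - 1/2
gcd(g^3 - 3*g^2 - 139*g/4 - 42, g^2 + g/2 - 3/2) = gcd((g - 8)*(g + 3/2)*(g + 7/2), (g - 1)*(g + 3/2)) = g + 3/2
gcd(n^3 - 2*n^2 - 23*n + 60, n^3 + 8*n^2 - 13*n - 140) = n^2 + n - 20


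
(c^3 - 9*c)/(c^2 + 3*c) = c - 3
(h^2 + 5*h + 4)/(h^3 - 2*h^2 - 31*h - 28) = 1/(h - 7)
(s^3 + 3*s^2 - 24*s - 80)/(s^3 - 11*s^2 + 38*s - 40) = (s^2 + 8*s + 16)/(s^2 - 6*s + 8)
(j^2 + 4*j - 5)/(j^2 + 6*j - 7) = (j + 5)/(j + 7)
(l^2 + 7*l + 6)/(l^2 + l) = (l + 6)/l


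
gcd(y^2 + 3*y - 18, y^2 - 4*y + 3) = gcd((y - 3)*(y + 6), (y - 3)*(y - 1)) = y - 3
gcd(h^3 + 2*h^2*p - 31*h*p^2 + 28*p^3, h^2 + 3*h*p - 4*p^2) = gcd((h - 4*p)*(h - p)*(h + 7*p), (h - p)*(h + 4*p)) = -h + p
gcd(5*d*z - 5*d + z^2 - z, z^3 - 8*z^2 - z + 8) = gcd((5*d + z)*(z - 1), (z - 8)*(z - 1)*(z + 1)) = z - 1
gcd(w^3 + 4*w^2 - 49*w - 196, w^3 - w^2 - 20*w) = w + 4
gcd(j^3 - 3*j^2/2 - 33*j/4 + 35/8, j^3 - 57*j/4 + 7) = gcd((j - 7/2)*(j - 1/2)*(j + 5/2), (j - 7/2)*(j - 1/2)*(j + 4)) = j^2 - 4*j + 7/4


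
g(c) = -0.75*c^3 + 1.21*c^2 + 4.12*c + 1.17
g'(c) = -2.25*c^2 + 2.42*c + 4.12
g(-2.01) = 3.87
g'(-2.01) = -9.83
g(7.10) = -177.02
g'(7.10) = -92.12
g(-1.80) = 2.05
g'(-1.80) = -7.53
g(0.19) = 1.99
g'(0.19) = 4.50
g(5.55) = -66.91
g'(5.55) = -51.75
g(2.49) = 7.35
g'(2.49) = -3.80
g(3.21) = 2.06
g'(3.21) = -11.30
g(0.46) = 3.25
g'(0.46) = 4.76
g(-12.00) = 1421.97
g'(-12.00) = -348.92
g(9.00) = -410.49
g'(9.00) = -156.35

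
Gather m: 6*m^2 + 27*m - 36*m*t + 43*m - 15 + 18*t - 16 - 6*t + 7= 6*m^2 + m*(70 - 36*t) + 12*t - 24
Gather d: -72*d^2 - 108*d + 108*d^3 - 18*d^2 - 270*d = 108*d^3 - 90*d^2 - 378*d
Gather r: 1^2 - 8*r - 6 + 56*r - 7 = 48*r - 12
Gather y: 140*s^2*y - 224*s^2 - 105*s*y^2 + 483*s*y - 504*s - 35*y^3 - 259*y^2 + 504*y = -224*s^2 - 504*s - 35*y^3 + y^2*(-105*s - 259) + y*(140*s^2 + 483*s + 504)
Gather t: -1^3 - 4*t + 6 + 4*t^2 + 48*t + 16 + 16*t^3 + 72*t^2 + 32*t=16*t^3 + 76*t^2 + 76*t + 21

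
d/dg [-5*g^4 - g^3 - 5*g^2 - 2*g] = -20*g^3 - 3*g^2 - 10*g - 2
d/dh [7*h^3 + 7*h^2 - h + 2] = 21*h^2 + 14*h - 1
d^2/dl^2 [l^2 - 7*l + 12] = 2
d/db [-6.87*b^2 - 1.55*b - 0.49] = -13.74*b - 1.55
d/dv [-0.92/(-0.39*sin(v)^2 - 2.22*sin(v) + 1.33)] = -(0.7176*sin(v) + 2.0424)*cos(v)/(0.39*sin(v)^2 + 2.22*sin(v) - 1.33)^2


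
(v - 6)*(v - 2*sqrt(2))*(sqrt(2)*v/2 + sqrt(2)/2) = sqrt(2)*v^3/2 - 5*sqrt(2)*v^2/2 - 2*v^2 - 3*sqrt(2)*v + 10*v + 12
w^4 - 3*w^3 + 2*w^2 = w^2*(w - 2)*(w - 1)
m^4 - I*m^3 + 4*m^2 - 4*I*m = m*(m - 2*I)*(m - I)*(m + 2*I)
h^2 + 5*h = h*(h + 5)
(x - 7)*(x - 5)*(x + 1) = x^3 - 11*x^2 + 23*x + 35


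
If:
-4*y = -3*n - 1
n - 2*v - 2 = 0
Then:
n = 4*y/3 - 1/3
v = 2*y/3 - 7/6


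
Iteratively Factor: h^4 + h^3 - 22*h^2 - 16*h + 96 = (h - 4)*(h^3 + 5*h^2 - 2*h - 24) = (h - 4)*(h - 2)*(h^2 + 7*h + 12) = (h - 4)*(h - 2)*(h + 3)*(h + 4)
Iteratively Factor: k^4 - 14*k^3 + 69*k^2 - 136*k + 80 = (k - 1)*(k^3 - 13*k^2 + 56*k - 80) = (k - 4)*(k - 1)*(k^2 - 9*k + 20) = (k - 5)*(k - 4)*(k - 1)*(k - 4)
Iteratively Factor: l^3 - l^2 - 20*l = (l)*(l^2 - l - 20) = l*(l + 4)*(l - 5)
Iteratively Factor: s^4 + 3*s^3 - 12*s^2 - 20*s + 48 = (s - 2)*(s^3 + 5*s^2 - 2*s - 24) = (s - 2)*(s + 4)*(s^2 + s - 6) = (s - 2)*(s + 3)*(s + 4)*(s - 2)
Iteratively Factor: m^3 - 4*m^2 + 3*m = (m - 1)*(m^2 - 3*m) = m*(m - 1)*(m - 3)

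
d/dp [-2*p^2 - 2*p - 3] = -4*p - 2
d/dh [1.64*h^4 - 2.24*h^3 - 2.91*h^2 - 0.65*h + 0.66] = 6.56*h^3 - 6.72*h^2 - 5.82*h - 0.65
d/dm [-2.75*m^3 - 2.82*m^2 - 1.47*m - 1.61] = -8.25*m^2 - 5.64*m - 1.47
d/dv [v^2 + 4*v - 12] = 2*v + 4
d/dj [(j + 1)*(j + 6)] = 2*j + 7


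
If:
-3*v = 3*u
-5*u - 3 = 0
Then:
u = -3/5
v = 3/5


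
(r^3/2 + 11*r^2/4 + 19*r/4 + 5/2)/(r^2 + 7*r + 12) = (2*r^3 + 11*r^2 + 19*r + 10)/(4*(r^2 + 7*r + 12))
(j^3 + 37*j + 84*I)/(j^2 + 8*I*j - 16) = (j^2 - 4*I*j + 21)/(j + 4*I)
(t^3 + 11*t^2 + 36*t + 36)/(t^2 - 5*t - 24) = (t^2 + 8*t + 12)/(t - 8)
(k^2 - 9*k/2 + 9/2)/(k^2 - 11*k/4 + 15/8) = 4*(k - 3)/(4*k - 5)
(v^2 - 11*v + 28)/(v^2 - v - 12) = (v - 7)/(v + 3)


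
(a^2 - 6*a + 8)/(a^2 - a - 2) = (a - 4)/(a + 1)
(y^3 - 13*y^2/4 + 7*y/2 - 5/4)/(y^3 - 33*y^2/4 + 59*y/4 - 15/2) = (y - 1)/(y - 6)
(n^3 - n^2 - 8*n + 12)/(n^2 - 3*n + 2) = (n^2 + n - 6)/(n - 1)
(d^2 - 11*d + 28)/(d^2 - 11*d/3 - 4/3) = 3*(d - 7)/(3*d + 1)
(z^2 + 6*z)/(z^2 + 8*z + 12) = z/(z + 2)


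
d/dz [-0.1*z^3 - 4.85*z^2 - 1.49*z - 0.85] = -0.3*z^2 - 9.7*z - 1.49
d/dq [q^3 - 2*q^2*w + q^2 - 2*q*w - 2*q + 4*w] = 3*q^2 - 4*q*w + 2*q - 2*w - 2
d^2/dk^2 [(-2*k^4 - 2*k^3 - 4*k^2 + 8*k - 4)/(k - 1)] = 4*k*(-3*k^3 + 7*k^2 - 3*k - 3)/(k^3 - 3*k^2 + 3*k - 1)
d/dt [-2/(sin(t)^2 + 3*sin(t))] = 2*(2*sin(t) + 3)*cos(t)/((sin(t) + 3)^2*sin(t)^2)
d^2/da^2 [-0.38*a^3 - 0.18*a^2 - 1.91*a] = -2.28*a - 0.36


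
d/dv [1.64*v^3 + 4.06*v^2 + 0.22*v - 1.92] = 4.92*v^2 + 8.12*v + 0.22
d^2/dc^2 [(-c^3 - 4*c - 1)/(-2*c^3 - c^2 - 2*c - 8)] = 2*(-2*c^6 + 36*c^5 - 48*c^4 - 321*c^2 + 54*c - 68)/(8*c^9 + 12*c^8 + 30*c^7 + 121*c^6 + 126*c^5 + 228*c^4 + 488*c^3 + 288*c^2 + 384*c + 512)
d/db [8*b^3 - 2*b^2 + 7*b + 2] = 24*b^2 - 4*b + 7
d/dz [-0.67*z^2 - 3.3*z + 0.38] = -1.34*z - 3.3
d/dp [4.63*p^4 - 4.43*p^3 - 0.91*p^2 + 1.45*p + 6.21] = 18.52*p^3 - 13.29*p^2 - 1.82*p + 1.45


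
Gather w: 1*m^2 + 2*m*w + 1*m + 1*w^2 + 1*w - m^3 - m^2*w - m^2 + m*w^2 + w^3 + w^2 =-m^3 + m + w^3 + w^2*(m + 2) + w*(-m^2 + 2*m + 1)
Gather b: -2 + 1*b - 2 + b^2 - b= b^2 - 4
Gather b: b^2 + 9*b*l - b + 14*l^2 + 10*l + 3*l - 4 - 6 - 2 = b^2 + b*(9*l - 1) + 14*l^2 + 13*l - 12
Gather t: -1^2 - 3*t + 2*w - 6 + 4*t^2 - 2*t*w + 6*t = 4*t^2 + t*(3 - 2*w) + 2*w - 7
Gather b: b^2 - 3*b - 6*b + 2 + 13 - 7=b^2 - 9*b + 8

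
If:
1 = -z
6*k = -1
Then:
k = -1/6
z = -1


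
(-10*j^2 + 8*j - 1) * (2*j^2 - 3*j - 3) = -20*j^4 + 46*j^3 + 4*j^2 - 21*j + 3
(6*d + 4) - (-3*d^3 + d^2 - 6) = 3*d^3 - d^2 + 6*d + 10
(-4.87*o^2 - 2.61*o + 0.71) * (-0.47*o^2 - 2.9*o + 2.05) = 2.2889*o^4 + 15.3497*o^3 - 2.7482*o^2 - 7.4095*o + 1.4555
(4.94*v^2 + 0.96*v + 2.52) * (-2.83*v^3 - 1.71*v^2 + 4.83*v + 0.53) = -13.9802*v^5 - 11.1642*v^4 + 15.087*v^3 + 2.9458*v^2 + 12.6804*v + 1.3356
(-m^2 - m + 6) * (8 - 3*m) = 3*m^3 - 5*m^2 - 26*m + 48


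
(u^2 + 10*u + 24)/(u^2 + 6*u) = (u + 4)/u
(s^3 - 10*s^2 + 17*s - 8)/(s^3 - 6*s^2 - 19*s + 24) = (s - 1)/(s + 3)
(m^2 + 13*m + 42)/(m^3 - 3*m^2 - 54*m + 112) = (m + 6)/(m^2 - 10*m + 16)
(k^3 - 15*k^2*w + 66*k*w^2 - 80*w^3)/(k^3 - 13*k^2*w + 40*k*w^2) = (k - 2*w)/k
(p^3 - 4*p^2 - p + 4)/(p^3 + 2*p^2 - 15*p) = (p^3 - 4*p^2 - p + 4)/(p*(p^2 + 2*p - 15))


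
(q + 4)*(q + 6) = q^2 + 10*q + 24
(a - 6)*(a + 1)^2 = a^3 - 4*a^2 - 11*a - 6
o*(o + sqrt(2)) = o^2 + sqrt(2)*o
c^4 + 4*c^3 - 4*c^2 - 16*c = c*(c - 2)*(c + 2)*(c + 4)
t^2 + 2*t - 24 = (t - 4)*(t + 6)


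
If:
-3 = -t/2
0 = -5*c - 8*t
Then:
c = -48/5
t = 6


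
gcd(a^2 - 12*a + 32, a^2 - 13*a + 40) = a - 8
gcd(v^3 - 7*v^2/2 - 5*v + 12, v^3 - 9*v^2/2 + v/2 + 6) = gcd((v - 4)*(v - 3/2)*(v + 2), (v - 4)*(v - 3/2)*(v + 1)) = v^2 - 11*v/2 + 6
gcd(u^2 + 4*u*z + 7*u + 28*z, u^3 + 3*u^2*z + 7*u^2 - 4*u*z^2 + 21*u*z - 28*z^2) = u^2 + 4*u*z + 7*u + 28*z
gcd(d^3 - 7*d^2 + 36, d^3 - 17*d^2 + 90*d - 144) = d^2 - 9*d + 18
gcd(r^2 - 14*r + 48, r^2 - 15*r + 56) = r - 8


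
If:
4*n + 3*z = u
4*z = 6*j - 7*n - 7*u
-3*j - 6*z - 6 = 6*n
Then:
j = -20*z/47 - 70/47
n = -37*z/47 - 12/47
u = -7*z/47 - 48/47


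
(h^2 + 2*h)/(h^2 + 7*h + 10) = h/(h + 5)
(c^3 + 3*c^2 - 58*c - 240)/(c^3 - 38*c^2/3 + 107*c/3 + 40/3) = 3*(c^2 + 11*c + 30)/(3*c^2 - 14*c - 5)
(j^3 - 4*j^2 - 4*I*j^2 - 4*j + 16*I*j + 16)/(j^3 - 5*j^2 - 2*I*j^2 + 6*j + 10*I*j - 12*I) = (j^2 - 2*j*(2 + I) + 8*I)/(j^2 - 5*j + 6)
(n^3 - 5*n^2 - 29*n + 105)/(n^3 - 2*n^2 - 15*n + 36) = (n^2 - 2*n - 35)/(n^2 + n - 12)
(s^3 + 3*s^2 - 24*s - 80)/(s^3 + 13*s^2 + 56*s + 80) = (s - 5)/(s + 5)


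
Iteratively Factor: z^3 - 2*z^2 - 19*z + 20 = (z - 5)*(z^2 + 3*z - 4) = (z - 5)*(z + 4)*(z - 1)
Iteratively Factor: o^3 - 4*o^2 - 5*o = (o + 1)*(o^2 - 5*o) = o*(o + 1)*(o - 5)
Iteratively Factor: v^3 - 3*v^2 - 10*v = (v + 2)*(v^2 - 5*v) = v*(v + 2)*(v - 5)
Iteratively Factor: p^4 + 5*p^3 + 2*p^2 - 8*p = (p + 2)*(p^3 + 3*p^2 - 4*p) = p*(p + 2)*(p^2 + 3*p - 4) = p*(p - 1)*(p + 2)*(p + 4)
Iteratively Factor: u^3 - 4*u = (u + 2)*(u^2 - 2*u) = (u - 2)*(u + 2)*(u)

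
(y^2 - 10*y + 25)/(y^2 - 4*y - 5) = (y - 5)/(y + 1)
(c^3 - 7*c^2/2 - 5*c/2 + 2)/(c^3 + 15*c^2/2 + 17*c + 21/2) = (2*c^2 - 9*c + 4)/(2*c^2 + 13*c + 21)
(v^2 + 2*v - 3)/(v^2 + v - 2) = (v + 3)/(v + 2)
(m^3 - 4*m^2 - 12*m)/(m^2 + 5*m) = (m^2 - 4*m - 12)/(m + 5)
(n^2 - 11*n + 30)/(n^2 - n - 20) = (n - 6)/(n + 4)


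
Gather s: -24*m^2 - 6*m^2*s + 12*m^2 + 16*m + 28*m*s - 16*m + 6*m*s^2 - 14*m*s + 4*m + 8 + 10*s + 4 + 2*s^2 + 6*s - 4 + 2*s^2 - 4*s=-12*m^2 + 4*m + s^2*(6*m + 4) + s*(-6*m^2 + 14*m + 12) + 8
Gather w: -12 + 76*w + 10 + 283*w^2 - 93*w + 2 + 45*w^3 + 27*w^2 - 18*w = 45*w^3 + 310*w^2 - 35*w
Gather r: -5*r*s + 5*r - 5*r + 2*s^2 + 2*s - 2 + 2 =-5*r*s + 2*s^2 + 2*s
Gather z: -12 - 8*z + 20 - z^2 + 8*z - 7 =1 - z^2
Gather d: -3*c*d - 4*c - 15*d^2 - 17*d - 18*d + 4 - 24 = -4*c - 15*d^2 + d*(-3*c - 35) - 20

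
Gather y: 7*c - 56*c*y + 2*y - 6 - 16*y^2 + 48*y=7*c - 16*y^2 + y*(50 - 56*c) - 6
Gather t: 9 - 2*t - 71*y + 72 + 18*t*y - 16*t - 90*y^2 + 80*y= t*(18*y - 18) - 90*y^2 + 9*y + 81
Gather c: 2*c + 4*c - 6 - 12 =6*c - 18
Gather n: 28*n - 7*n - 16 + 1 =21*n - 15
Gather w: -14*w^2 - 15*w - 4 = -14*w^2 - 15*w - 4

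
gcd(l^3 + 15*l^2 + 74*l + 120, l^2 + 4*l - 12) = l + 6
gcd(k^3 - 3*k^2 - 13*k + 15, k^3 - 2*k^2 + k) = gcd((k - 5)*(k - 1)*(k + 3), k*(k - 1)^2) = k - 1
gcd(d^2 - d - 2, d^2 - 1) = d + 1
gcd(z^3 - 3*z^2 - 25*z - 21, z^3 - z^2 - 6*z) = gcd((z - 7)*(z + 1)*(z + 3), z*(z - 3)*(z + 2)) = 1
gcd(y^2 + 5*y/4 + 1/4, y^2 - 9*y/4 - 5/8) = y + 1/4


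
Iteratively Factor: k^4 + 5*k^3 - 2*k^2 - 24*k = (k + 3)*(k^3 + 2*k^2 - 8*k) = (k + 3)*(k + 4)*(k^2 - 2*k) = k*(k + 3)*(k + 4)*(k - 2)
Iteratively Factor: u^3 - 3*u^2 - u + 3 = (u + 1)*(u^2 - 4*u + 3) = (u - 3)*(u + 1)*(u - 1)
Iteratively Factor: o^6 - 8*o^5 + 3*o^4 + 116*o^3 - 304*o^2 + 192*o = (o)*(o^5 - 8*o^4 + 3*o^3 + 116*o^2 - 304*o + 192) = o*(o - 1)*(o^4 - 7*o^3 - 4*o^2 + 112*o - 192) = o*(o - 4)*(o - 1)*(o^3 - 3*o^2 - 16*o + 48) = o*(o - 4)*(o - 3)*(o - 1)*(o^2 - 16) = o*(o - 4)^2*(o - 3)*(o - 1)*(o + 4)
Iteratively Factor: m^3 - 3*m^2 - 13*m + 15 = (m + 3)*(m^2 - 6*m + 5) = (m - 1)*(m + 3)*(m - 5)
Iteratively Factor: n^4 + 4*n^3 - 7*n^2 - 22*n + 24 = (n - 2)*(n^3 + 6*n^2 + 5*n - 12) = (n - 2)*(n + 4)*(n^2 + 2*n - 3) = (n - 2)*(n - 1)*(n + 4)*(n + 3)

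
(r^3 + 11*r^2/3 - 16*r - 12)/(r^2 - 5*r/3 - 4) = (3*r^2 + 20*r + 12)/(3*r + 4)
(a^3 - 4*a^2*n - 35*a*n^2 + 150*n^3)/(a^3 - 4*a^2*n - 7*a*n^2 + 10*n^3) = (a^2 + a*n - 30*n^2)/(a^2 + a*n - 2*n^2)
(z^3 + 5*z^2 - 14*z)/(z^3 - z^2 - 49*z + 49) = z*(z - 2)/(z^2 - 8*z + 7)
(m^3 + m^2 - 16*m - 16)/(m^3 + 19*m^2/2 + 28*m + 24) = 2*(m^2 - 3*m - 4)/(2*m^2 + 11*m + 12)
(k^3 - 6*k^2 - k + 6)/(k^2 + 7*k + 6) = (k^2 - 7*k + 6)/(k + 6)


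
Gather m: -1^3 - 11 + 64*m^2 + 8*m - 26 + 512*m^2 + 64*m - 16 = 576*m^2 + 72*m - 54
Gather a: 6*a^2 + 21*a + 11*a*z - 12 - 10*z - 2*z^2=6*a^2 + a*(11*z + 21) - 2*z^2 - 10*z - 12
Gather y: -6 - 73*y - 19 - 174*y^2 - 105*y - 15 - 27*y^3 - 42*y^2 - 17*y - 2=-27*y^3 - 216*y^2 - 195*y - 42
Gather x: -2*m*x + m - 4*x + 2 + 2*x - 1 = m + x*(-2*m - 2) + 1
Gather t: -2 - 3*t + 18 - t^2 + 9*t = -t^2 + 6*t + 16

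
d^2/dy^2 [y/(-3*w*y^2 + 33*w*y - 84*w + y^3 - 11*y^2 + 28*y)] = 2*(-y*(-6*w*y + 33*w + 3*y^2 - 22*y + 28)^2 + (6*w*y - 33*w - 3*y^2 + y*(3*w - 3*y + 11) + 22*y - 28)*(3*w*y^2 - 33*w*y + 84*w - y^3 + 11*y^2 - 28*y))/(3*w*y^2 - 33*w*y + 84*w - y^3 + 11*y^2 - 28*y)^3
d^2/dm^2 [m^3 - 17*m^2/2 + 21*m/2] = 6*m - 17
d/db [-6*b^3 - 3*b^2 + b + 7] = -18*b^2 - 6*b + 1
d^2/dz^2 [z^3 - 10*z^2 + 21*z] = 6*z - 20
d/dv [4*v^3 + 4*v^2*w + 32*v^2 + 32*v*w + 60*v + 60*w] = 12*v^2 + 8*v*w + 64*v + 32*w + 60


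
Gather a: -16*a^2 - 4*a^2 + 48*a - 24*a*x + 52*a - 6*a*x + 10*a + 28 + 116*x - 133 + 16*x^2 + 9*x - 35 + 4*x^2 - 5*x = -20*a^2 + a*(110 - 30*x) + 20*x^2 + 120*x - 140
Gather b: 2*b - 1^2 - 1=2*b - 2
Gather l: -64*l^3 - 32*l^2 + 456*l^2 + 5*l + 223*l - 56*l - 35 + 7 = -64*l^3 + 424*l^2 + 172*l - 28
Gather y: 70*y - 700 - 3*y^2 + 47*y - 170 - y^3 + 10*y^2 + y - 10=-y^3 + 7*y^2 + 118*y - 880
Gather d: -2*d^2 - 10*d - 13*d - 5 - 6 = -2*d^2 - 23*d - 11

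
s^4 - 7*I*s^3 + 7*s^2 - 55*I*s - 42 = (s - 7*I)*(s - 2*I)*(s - I)*(s + 3*I)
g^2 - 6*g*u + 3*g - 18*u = (g + 3)*(g - 6*u)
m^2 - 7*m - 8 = (m - 8)*(m + 1)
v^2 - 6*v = v*(v - 6)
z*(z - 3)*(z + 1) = z^3 - 2*z^2 - 3*z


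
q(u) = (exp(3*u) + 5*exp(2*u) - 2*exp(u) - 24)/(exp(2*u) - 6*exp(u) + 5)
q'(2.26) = -15.70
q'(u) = (-2*exp(2*u) + 6*exp(u))*(exp(3*u) + 5*exp(2*u) - 2*exp(u) - 24)/(exp(2*u) - 6*exp(u) + 5)^2 + (3*exp(3*u) + 10*exp(2*u) - 2*exp(u))/(exp(2*u) - 6*exp(u) + 5)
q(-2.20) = -5.56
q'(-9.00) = 0.00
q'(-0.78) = -8.56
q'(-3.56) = -0.18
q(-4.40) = -4.88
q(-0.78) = -9.66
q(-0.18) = -31.48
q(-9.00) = -4.80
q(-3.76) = -4.95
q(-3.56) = -4.98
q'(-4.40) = -0.08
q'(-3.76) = -0.15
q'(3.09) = 17.61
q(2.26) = 32.95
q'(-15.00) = 0.00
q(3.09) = 36.40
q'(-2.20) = -0.84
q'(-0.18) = -155.67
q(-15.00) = -4.80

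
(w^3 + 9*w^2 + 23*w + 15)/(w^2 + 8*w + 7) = (w^2 + 8*w + 15)/(w + 7)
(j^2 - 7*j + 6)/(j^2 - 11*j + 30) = (j - 1)/(j - 5)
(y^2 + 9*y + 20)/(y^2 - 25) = (y + 4)/(y - 5)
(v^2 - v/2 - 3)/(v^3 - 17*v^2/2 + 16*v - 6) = (2*v + 3)/(2*v^2 - 13*v + 6)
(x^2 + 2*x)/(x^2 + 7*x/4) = 4*(x + 2)/(4*x + 7)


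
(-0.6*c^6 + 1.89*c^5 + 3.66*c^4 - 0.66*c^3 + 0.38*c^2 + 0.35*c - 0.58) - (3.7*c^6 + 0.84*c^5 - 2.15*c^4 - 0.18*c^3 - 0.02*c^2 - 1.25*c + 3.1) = -4.3*c^6 + 1.05*c^5 + 5.81*c^4 - 0.48*c^3 + 0.4*c^2 + 1.6*c - 3.68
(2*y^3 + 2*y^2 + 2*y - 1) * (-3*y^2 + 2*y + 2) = -6*y^5 - 2*y^4 + 2*y^3 + 11*y^2 + 2*y - 2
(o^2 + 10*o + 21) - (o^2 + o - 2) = 9*o + 23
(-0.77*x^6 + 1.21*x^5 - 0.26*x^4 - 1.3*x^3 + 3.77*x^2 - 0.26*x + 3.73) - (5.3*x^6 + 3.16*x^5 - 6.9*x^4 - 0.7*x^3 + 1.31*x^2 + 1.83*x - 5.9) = -6.07*x^6 - 1.95*x^5 + 6.64*x^4 - 0.6*x^3 + 2.46*x^2 - 2.09*x + 9.63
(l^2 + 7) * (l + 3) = l^3 + 3*l^2 + 7*l + 21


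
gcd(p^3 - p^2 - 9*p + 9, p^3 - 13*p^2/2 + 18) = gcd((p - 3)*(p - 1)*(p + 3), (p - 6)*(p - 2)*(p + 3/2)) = 1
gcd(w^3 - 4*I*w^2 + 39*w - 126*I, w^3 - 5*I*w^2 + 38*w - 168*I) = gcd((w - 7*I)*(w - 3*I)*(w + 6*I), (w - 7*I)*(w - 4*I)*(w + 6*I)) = w^2 - I*w + 42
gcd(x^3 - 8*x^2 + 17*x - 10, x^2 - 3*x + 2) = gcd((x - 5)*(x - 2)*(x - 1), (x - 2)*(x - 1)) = x^2 - 3*x + 2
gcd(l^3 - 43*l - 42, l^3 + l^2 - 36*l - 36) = l^2 + 7*l + 6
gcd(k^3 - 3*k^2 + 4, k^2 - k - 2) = k^2 - k - 2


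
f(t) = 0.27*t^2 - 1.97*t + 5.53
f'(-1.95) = -3.02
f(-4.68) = 20.66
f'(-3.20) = -3.70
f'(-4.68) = -4.50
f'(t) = 0.54*t - 1.97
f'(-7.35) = -5.94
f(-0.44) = 6.45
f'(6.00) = 1.27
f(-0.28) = 6.10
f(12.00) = 20.77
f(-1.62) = 9.43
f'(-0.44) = -2.21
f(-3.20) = 14.60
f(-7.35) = 34.60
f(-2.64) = 12.61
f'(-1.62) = -2.84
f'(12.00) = 4.51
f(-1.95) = 10.40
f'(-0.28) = -2.12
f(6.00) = 3.43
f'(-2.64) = -3.40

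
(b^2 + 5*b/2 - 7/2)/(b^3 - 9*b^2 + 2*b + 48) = (2*b^2 + 5*b - 7)/(2*(b^3 - 9*b^2 + 2*b + 48))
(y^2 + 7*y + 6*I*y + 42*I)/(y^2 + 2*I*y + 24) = (y + 7)/(y - 4*I)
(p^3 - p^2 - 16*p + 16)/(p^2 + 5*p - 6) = (p^2 - 16)/(p + 6)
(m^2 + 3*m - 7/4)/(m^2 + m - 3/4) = (2*m + 7)/(2*m + 3)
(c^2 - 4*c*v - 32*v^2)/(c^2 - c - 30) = (-c^2 + 4*c*v + 32*v^2)/(-c^2 + c + 30)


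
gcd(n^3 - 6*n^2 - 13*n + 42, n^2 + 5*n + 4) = 1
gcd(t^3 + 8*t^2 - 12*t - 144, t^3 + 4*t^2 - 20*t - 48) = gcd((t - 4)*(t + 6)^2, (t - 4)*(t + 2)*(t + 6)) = t^2 + 2*t - 24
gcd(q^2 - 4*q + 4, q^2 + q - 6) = q - 2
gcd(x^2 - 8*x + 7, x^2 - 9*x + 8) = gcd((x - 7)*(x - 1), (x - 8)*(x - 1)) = x - 1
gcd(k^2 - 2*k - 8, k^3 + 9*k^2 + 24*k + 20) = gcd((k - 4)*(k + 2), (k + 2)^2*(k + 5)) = k + 2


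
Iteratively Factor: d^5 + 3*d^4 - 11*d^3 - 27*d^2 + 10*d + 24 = (d + 2)*(d^4 + d^3 - 13*d^2 - d + 12) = (d + 1)*(d + 2)*(d^3 - 13*d + 12) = (d + 1)*(d + 2)*(d + 4)*(d^2 - 4*d + 3) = (d - 3)*(d + 1)*(d + 2)*(d + 4)*(d - 1)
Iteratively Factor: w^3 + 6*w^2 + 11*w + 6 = (w + 1)*(w^2 + 5*w + 6) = (w + 1)*(w + 2)*(w + 3)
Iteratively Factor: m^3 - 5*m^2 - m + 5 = (m + 1)*(m^2 - 6*m + 5) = (m - 1)*(m + 1)*(m - 5)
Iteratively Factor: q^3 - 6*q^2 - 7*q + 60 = (q - 5)*(q^2 - q - 12) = (q - 5)*(q - 4)*(q + 3)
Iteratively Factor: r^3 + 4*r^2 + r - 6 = (r - 1)*(r^2 + 5*r + 6) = (r - 1)*(r + 3)*(r + 2)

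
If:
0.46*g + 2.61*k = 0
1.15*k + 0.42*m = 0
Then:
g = 2.07221172022684*m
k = -0.365217391304348*m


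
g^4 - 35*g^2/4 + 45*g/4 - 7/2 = (g - 2)*(g - 1)*(g - 1/2)*(g + 7/2)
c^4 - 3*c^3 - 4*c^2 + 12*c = c*(c - 3)*(c - 2)*(c + 2)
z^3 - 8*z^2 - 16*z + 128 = (z - 8)*(z - 4)*(z + 4)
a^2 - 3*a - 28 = (a - 7)*(a + 4)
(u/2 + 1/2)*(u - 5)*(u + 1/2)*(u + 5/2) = u^4/2 - u^3/2 - 63*u^2/8 - 10*u - 25/8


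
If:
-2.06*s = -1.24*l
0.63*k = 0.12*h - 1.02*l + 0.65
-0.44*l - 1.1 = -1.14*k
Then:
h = 17.4872665534805*s - 0.350877192982456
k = 0.641199773627617*s + 0.964912280701754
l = 1.66129032258065*s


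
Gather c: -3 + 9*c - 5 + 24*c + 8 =33*c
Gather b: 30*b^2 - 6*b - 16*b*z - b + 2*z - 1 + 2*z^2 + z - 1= 30*b^2 + b*(-16*z - 7) + 2*z^2 + 3*z - 2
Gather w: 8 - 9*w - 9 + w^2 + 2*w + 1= w^2 - 7*w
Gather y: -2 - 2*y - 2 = -2*y - 4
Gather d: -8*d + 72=72 - 8*d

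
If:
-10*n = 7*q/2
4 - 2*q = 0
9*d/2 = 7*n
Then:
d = -49/45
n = -7/10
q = 2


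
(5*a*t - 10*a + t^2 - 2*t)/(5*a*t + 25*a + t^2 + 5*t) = (t - 2)/(t + 5)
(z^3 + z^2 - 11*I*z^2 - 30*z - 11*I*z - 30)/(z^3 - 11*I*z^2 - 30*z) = (z + 1)/z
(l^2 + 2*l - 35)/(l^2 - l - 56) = (l - 5)/(l - 8)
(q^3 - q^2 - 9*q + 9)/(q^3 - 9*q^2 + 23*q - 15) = (q + 3)/(q - 5)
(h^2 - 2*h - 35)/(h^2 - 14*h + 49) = (h + 5)/(h - 7)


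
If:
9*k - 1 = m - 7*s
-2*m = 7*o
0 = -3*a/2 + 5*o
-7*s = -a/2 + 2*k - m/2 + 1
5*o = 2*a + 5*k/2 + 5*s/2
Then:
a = -2/3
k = 23/60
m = 7/10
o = -1/5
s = -1/4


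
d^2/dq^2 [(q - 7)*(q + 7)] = 2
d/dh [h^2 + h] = 2*h + 1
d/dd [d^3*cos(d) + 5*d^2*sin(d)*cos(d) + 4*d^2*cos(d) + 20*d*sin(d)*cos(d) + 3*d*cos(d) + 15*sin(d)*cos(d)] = -d^3*sin(d) - 4*d^2*sin(d) + 3*d^2*cos(d) + 5*d^2*cos(2*d) - 3*d*sin(d) + 5*d*sin(2*d) + 8*d*cos(d) + 20*d*cos(2*d) + 10*sin(2*d) + 3*cos(d) + 15*cos(2*d)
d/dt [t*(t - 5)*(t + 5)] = 3*t^2 - 25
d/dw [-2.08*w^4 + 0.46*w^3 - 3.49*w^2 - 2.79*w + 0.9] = -8.32*w^3 + 1.38*w^2 - 6.98*w - 2.79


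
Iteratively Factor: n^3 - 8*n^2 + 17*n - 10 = (n - 5)*(n^2 - 3*n + 2) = (n - 5)*(n - 2)*(n - 1)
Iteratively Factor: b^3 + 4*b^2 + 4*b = (b + 2)*(b^2 + 2*b) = (b + 2)^2*(b)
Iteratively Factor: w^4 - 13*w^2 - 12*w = (w)*(w^3 - 13*w - 12) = w*(w + 1)*(w^2 - w - 12) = w*(w - 4)*(w + 1)*(w + 3)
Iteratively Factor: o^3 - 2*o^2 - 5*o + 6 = (o - 1)*(o^2 - o - 6) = (o - 1)*(o + 2)*(o - 3)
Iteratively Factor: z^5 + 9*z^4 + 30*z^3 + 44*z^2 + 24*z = (z + 2)*(z^4 + 7*z^3 + 16*z^2 + 12*z) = (z + 2)*(z + 3)*(z^3 + 4*z^2 + 4*z) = (z + 2)^2*(z + 3)*(z^2 + 2*z) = (z + 2)^3*(z + 3)*(z)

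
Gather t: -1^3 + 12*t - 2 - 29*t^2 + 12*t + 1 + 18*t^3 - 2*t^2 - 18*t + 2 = 18*t^3 - 31*t^2 + 6*t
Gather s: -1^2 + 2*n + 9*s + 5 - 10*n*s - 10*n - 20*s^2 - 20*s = -8*n - 20*s^2 + s*(-10*n - 11) + 4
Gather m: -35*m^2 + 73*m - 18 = -35*m^2 + 73*m - 18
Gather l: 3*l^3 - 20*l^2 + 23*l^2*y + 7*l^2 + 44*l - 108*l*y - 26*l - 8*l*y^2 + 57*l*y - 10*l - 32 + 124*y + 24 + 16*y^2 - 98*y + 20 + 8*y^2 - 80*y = 3*l^3 + l^2*(23*y - 13) + l*(-8*y^2 - 51*y + 8) + 24*y^2 - 54*y + 12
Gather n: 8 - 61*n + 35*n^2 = 35*n^2 - 61*n + 8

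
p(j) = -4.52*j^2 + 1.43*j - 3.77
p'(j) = 1.43 - 9.04*j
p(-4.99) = -123.45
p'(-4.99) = 46.54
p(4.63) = -94.04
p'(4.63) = -40.43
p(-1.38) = -14.35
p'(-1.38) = 13.91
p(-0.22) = -4.30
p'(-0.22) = 3.42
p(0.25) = -3.70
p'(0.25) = -0.83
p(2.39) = -26.17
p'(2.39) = -20.18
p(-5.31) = -138.81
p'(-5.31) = 49.43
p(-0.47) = -5.44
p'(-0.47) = 5.68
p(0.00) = -3.77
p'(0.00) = 1.43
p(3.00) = -40.16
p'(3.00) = -25.69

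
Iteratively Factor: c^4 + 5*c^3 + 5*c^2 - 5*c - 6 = (c + 2)*(c^3 + 3*c^2 - c - 3) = (c - 1)*(c + 2)*(c^2 + 4*c + 3) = (c - 1)*(c + 2)*(c + 3)*(c + 1)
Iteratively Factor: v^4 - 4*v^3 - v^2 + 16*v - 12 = (v - 3)*(v^3 - v^2 - 4*v + 4) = (v - 3)*(v - 1)*(v^2 - 4) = (v - 3)*(v - 1)*(v + 2)*(v - 2)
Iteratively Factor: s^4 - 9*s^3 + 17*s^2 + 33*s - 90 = (s + 2)*(s^3 - 11*s^2 + 39*s - 45) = (s - 3)*(s + 2)*(s^2 - 8*s + 15) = (s - 3)^2*(s + 2)*(s - 5)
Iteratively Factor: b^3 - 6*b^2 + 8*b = (b - 4)*(b^2 - 2*b) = (b - 4)*(b - 2)*(b)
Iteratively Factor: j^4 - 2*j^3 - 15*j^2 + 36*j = (j + 4)*(j^3 - 6*j^2 + 9*j) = j*(j + 4)*(j^2 - 6*j + 9) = j*(j - 3)*(j + 4)*(j - 3)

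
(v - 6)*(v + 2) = v^2 - 4*v - 12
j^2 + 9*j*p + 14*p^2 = (j + 2*p)*(j + 7*p)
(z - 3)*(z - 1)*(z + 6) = z^3 + 2*z^2 - 21*z + 18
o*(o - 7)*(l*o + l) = l*o^3 - 6*l*o^2 - 7*l*o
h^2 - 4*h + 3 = (h - 3)*(h - 1)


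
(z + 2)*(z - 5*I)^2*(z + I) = z^4 + 2*z^3 - 9*I*z^3 - 15*z^2 - 18*I*z^2 - 30*z - 25*I*z - 50*I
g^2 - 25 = (g - 5)*(g + 5)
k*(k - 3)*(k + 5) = k^3 + 2*k^2 - 15*k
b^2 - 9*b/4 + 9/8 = (b - 3/2)*(b - 3/4)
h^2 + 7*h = h*(h + 7)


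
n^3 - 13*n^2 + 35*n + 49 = (n - 7)^2*(n + 1)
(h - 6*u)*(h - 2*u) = h^2 - 8*h*u + 12*u^2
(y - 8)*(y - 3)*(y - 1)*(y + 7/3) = y^4 - 29*y^3/3 + 7*y^2 + 173*y/3 - 56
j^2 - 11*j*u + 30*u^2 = (j - 6*u)*(j - 5*u)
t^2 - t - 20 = (t - 5)*(t + 4)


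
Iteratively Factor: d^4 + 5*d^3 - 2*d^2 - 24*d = (d + 4)*(d^3 + d^2 - 6*d) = d*(d + 4)*(d^2 + d - 6) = d*(d - 2)*(d + 4)*(d + 3)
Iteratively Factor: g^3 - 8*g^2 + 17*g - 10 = (g - 2)*(g^2 - 6*g + 5) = (g - 5)*(g - 2)*(g - 1)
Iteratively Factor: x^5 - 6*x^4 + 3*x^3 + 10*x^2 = (x + 1)*(x^4 - 7*x^3 + 10*x^2) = (x - 5)*(x + 1)*(x^3 - 2*x^2) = (x - 5)*(x - 2)*(x + 1)*(x^2) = x*(x - 5)*(x - 2)*(x + 1)*(x)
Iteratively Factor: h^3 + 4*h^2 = (h)*(h^2 + 4*h) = h*(h + 4)*(h)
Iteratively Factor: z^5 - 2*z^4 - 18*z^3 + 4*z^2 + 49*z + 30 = (z + 3)*(z^4 - 5*z^3 - 3*z^2 + 13*z + 10) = (z + 1)*(z + 3)*(z^3 - 6*z^2 + 3*z + 10) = (z - 2)*(z + 1)*(z + 3)*(z^2 - 4*z - 5) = (z - 2)*(z + 1)^2*(z + 3)*(z - 5)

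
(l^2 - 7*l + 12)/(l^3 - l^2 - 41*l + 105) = (l - 4)/(l^2 + 2*l - 35)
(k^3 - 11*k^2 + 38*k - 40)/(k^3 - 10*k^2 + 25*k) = (k^2 - 6*k + 8)/(k*(k - 5))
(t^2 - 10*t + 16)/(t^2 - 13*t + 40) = (t - 2)/(t - 5)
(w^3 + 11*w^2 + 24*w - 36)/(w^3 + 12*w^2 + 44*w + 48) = (w^2 + 5*w - 6)/(w^2 + 6*w + 8)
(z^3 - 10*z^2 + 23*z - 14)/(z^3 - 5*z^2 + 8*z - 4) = (z - 7)/(z - 2)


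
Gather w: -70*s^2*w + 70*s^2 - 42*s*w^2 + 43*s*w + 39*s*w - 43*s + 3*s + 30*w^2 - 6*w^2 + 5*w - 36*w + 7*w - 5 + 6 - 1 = 70*s^2 - 40*s + w^2*(24 - 42*s) + w*(-70*s^2 + 82*s - 24)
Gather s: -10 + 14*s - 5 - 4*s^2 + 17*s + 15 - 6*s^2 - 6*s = -10*s^2 + 25*s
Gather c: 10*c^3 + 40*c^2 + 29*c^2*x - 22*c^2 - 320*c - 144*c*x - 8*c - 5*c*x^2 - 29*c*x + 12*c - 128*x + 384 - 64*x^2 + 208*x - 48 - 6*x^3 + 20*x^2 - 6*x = 10*c^3 + c^2*(29*x + 18) + c*(-5*x^2 - 173*x - 316) - 6*x^3 - 44*x^2 + 74*x + 336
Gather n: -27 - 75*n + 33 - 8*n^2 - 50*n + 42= -8*n^2 - 125*n + 48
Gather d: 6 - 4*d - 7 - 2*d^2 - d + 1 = -2*d^2 - 5*d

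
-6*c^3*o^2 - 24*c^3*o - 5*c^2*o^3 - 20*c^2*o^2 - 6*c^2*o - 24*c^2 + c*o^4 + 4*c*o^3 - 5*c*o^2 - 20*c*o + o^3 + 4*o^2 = (-6*c + o)*(c + o)*(o + 4)*(c*o + 1)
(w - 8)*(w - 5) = w^2 - 13*w + 40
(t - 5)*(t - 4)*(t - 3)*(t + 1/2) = t^4 - 23*t^3/2 + 41*t^2 - 73*t/2 - 30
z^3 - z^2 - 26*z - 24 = (z - 6)*(z + 1)*(z + 4)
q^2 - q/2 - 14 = (q - 4)*(q + 7/2)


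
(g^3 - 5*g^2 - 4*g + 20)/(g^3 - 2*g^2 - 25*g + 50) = (g + 2)/(g + 5)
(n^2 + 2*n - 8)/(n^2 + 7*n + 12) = (n - 2)/(n + 3)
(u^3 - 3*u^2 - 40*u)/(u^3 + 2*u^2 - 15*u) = (u - 8)/(u - 3)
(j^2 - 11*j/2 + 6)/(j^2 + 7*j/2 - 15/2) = (j - 4)/(j + 5)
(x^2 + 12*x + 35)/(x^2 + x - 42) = (x + 5)/(x - 6)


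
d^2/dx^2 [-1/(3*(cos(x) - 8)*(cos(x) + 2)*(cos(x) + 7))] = (-88*(1 - cos(x)^2)^2 - 12*sin(x)^6 - 3*cos(x)^6 + 11*cos(x)^5 + 818*cos(x)^3 + 3942*cos(x)^2 - 6820*cos(x) - 6852)/(3*(cos(x) - 8)^3*(cos(x) + 2)^3*(cos(x) + 7)^3)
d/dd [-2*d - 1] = -2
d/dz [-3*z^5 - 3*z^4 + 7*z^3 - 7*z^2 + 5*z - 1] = -15*z^4 - 12*z^3 + 21*z^2 - 14*z + 5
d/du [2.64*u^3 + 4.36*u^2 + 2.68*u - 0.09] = 7.92*u^2 + 8.72*u + 2.68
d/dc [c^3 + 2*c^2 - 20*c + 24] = 3*c^2 + 4*c - 20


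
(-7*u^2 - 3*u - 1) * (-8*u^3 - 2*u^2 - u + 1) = 56*u^5 + 38*u^4 + 21*u^3 - 2*u^2 - 2*u - 1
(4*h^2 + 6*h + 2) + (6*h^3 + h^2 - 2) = 6*h^3 + 5*h^2 + 6*h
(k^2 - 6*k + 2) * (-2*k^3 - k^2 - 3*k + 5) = -2*k^5 + 11*k^4 - k^3 + 21*k^2 - 36*k + 10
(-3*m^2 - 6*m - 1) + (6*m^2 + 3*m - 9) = 3*m^2 - 3*m - 10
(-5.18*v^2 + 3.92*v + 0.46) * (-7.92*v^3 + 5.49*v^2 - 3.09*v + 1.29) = 41.0256*v^5 - 59.4846*v^4 + 33.8838*v^3 - 16.2696*v^2 + 3.6354*v + 0.5934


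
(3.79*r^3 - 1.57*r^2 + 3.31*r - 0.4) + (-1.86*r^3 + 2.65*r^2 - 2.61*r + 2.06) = 1.93*r^3 + 1.08*r^2 + 0.7*r + 1.66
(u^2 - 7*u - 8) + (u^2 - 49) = 2*u^2 - 7*u - 57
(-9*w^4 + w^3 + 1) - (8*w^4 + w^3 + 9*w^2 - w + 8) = -17*w^4 - 9*w^2 + w - 7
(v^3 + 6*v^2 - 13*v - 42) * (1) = v^3 + 6*v^2 - 13*v - 42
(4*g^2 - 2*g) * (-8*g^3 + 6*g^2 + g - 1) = -32*g^5 + 40*g^4 - 8*g^3 - 6*g^2 + 2*g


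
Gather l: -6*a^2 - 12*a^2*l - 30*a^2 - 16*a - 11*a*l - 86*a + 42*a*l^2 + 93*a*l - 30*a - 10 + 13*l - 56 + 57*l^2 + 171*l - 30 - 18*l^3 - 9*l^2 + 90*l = -36*a^2 - 132*a - 18*l^3 + l^2*(42*a + 48) + l*(-12*a^2 + 82*a + 274) - 96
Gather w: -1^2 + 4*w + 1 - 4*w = 0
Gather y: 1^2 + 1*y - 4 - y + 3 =0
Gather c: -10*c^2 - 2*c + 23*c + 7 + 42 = -10*c^2 + 21*c + 49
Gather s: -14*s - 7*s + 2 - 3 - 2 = -21*s - 3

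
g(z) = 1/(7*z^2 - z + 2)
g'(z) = (1 - 14*z)/(7*z^2 - z + 2)^2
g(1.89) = 0.04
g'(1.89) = -0.04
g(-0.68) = 0.17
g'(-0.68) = 0.30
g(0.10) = 0.51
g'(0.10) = -0.10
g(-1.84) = 0.04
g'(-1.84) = 0.04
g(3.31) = 0.01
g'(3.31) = -0.01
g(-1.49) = 0.05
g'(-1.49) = 0.06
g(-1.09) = 0.09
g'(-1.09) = 0.12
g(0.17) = 0.49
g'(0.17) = -0.33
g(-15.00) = 0.00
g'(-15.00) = 0.00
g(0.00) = 0.50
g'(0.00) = 0.25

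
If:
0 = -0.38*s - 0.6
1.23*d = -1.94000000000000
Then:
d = -1.58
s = -1.58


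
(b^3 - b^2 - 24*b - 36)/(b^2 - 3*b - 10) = (b^2 - 3*b - 18)/(b - 5)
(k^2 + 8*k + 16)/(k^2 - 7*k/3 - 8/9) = 9*(k^2 + 8*k + 16)/(9*k^2 - 21*k - 8)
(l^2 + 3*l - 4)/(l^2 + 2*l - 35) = (l^2 + 3*l - 4)/(l^2 + 2*l - 35)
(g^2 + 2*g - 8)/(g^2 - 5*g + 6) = (g + 4)/(g - 3)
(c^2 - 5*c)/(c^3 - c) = (c - 5)/(c^2 - 1)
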